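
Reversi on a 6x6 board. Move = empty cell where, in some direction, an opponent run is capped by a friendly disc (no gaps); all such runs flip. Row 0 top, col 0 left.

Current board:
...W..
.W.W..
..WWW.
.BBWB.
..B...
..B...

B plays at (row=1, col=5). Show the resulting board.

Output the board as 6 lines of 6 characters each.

Place B at (1,5); scan 8 dirs for brackets.
Dir NW: first cell '.' (not opp) -> no flip
Dir N: first cell '.' (not opp) -> no flip
Dir NE: edge -> no flip
Dir W: first cell '.' (not opp) -> no flip
Dir E: edge -> no flip
Dir SW: opp run (2,4) (3,3) capped by B -> flip
Dir S: first cell '.' (not opp) -> no flip
Dir SE: edge -> no flip
All flips: (2,4) (3,3)

Answer: ...W..
.W.W.B
..WWB.
.BBBB.
..B...
..B...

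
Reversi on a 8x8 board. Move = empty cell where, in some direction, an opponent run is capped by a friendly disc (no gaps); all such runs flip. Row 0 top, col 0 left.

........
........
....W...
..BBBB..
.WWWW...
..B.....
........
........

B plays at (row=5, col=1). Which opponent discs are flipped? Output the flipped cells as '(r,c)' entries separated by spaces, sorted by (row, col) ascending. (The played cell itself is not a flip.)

Answer: (4,2)

Derivation:
Dir NW: first cell '.' (not opp) -> no flip
Dir N: opp run (4,1), next='.' -> no flip
Dir NE: opp run (4,2) capped by B -> flip
Dir W: first cell '.' (not opp) -> no flip
Dir E: first cell 'B' (not opp) -> no flip
Dir SW: first cell '.' (not opp) -> no flip
Dir S: first cell '.' (not opp) -> no flip
Dir SE: first cell '.' (not opp) -> no flip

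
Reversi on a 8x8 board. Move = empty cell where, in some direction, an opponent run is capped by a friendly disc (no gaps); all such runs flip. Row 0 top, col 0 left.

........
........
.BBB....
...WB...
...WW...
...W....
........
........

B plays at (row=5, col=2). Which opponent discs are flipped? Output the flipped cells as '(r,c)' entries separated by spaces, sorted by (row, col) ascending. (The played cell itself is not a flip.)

Dir NW: first cell '.' (not opp) -> no flip
Dir N: first cell '.' (not opp) -> no flip
Dir NE: opp run (4,3) capped by B -> flip
Dir W: first cell '.' (not opp) -> no flip
Dir E: opp run (5,3), next='.' -> no flip
Dir SW: first cell '.' (not opp) -> no flip
Dir S: first cell '.' (not opp) -> no flip
Dir SE: first cell '.' (not opp) -> no flip

Answer: (4,3)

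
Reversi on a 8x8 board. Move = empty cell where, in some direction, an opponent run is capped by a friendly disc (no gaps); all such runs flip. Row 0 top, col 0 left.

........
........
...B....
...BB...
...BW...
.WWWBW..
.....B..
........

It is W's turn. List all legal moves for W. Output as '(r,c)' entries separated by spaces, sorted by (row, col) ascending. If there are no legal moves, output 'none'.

(1,2): no bracket -> illegal
(1,3): flips 3 -> legal
(1,4): no bracket -> illegal
(2,2): flips 1 -> legal
(2,4): flips 1 -> legal
(2,5): flips 2 -> legal
(3,2): no bracket -> illegal
(3,5): no bracket -> illegal
(4,2): flips 1 -> legal
(4,5): no bracket -> illegal
(5,6): no bracket -> illegal
(6,3): no bracket -> illegal
(6,4): flips 1 -> legal
(6,6): no bracket -> illegal
(7,4): no bracket -> illegal
(7,5): flips 1 -> legal
(7,6): no bracket -> illegal

Answer: (1,3) (2,2) (2,4) (2,5) (4,2) (6,4) (7,5)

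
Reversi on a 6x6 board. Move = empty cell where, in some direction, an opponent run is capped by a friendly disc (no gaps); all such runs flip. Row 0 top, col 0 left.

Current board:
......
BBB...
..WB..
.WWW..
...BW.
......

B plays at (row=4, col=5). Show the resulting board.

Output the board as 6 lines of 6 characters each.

Answer: ......
BBB...
..WB..
.WWW..
...BBB
......

Derivation:
Place B at (4,5); scan 8 dirs for brackets.
Dir NW: first cell '.' (not opp) -> no flip
Dir N: first cell '.' (not opp) -> no flip
Dir NE: edge -> no flip
Dir W: opp run (4,4) capped by B -> flip
Dir E: edge -> no flip
Dir SW: first cell '.' (not opp) -> no flip
Dir S: first cell '.' (not opp) -> no flip
Dir SE: edge -> no flip
All flips: (4,4)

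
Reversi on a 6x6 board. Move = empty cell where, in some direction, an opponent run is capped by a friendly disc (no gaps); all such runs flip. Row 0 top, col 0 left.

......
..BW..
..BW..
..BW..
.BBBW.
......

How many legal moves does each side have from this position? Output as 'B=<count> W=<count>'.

-- B to move --
(0,2): no bracket -> illegal
(0,3): flips 3 -> legal
(0,4): flips 1 -> legal
(1,4): flips 2 -> legal
(2,4): flips 2 -> legal
(3,4): flips 2 -> legal
(3,5): no bracket -> illegal
(4,5): flips 1 -> legal
(5,3): no bracket -> illegal
(5,4): no bracket -> illegal
(5,5): flips 2 -> legal
B mobility = 7
-- W to move --
(0,1): flips 1 -> legal
(0,2): no bracket -> illegal
(0,3): no bracket -> illegal
(1,1): flips 2 -> legal
(2,1): flips 1 -> legal
(3,0): no bracket -> illegal
(3,1): flips 2 -> legal
(3,4): no bracket -> illegal
(4,0): flips 3 -> legal
(5,0): flips 2 -> legal
(5,1): flips 1 -> legal
(5,2): no bracket -> illegal
(5,3): flips 1 -> legal
(5,4): no bracket -> illegal
W mobility = 8

Answer: B=7 W=8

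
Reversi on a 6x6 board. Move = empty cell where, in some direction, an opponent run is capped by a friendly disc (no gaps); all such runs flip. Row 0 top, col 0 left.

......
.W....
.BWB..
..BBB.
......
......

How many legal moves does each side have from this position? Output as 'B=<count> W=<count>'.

-- B to move --
(0,0): flips 2 -> legal
(0,1): flips 1 -> legal
(0,2): no bracket -> illegal
(1,0): no bracket -> illegal
(1,2): flips 1 -> legal
(1,3): no bracket -> illegal
(2,0): no bracket -> illegal
(3,1): no bracket -> illegal
B mobility = 3
-- W to move --
(1,0): no bracket -> illegal
(1,2): no bracket -> illegal
(1,3): no bracket -> illegal
(1,4): no bracket -> illegal
(2,0): flips 1 -> legal
(2,4): flips 1 -> legal
(2,5): no bracket -> illegal
(3,0): no bracket -> illegal
(3,1): flips 1 -> legal
(3,5): no bracket -> illegal
(4,1): no bracket -> illegal
(4,2): flips 1 -> legal
(4,3): no bracket -> illegal
(4,4): flips 1 -> legal
(4,5): no bracket -> illegal
W mobility = 5

Answer: B=3 W=5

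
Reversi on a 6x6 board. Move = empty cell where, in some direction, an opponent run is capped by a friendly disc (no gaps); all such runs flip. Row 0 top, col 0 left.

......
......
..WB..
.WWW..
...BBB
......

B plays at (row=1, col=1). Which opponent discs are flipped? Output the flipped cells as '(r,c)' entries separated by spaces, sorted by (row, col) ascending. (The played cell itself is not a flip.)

Dir NW: first cell '.' (not opp) -> no flip
Dir N: first cell '.' (not opp) -> no flip
Dir NE: first cell '.' (not opp) -> no flip
Dir W: first cell '.' (not opp) -> no flip
Dir E: first cell '.' (not opp) -> no flip
Dir SW: first cell '.' (not opp) -> no flip
Dir S: first cell '.' (not opp) -> no flip
Dir SE: opp run (2,2) (3,3) capped by B -> flip

Answer: (2,2) (3,3)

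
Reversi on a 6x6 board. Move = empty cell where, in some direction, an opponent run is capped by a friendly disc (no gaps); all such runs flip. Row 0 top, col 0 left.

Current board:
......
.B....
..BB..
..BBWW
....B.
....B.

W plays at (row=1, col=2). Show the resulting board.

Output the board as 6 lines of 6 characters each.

Place W at (1,2); scan 8 dirs for brackets.
Dir NW: first cell '.' (not opp) -> no flip
Dir N: first cell '.' (not opp) -> no flip
Dir NE: first cell '.' (not opp) -> no flip
Dir W: opp run (1,1), next='.' -> no flip
Dir E: first cell '.' (not opp) -> no flip
Dir SW: first cell '.' (not opp) -> no flip
Dir S: opp run (2,2) (3,2), next='.' -> no flip
Dir SE: opp run (2,3) capped by W -> flip
All flips: (2,3)

Answer: ......
.BW...
..BW..
..BBWW
....B.
....B.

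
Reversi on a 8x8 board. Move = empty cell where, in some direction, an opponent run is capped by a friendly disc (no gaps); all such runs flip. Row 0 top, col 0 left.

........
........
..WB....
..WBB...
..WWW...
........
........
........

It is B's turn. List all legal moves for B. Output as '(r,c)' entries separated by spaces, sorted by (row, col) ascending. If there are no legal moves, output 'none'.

(1,1): flips 1 -> legal
(1,2): no bracket -> illegal
(1,3): no bracket -> illegal
(2,1): flips 1 -> legal
(3,1): flips 1 -> legal
(3,5): no bracket -> illegal
(4,1): flips 1 -> legal
(4,5): no bracket -> illegal
(5,1): flips 1 -> legal
(5,2): flips 1 -> legal
(5,3): flips 1 -> legal
(5,4): flips 1 -> legal
(5,5): flips 1 -> legal

Answer: (1,1) (2,1) (3,1) (4,1) (5,1) (5,2) (5,3) (5,4) (5,5)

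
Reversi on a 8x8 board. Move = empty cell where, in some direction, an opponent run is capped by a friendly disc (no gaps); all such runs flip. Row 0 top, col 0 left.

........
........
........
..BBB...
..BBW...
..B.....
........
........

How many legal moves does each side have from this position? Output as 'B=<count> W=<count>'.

-- B to move --
(3,5): no bracket -> illegal
(4,5): flips 1 -> legal
(5,3): no bracket -> illegal
(5,4): flips 1 -> legal
(5,5): flips 1 -> legal
B mobility = 3
-- W to move --
(2,1): no bracket -> illegal
(2,2): flips 1 -> legal
(2,3): no bracket -> illegal
(2,4): flips 1 -> legal
(2,5): no bracket -> illegal
(3,1): no bracket -> illegal
(3,5): no bracket -> illegal
(4,1): flips 2 -> legal
(4,5): no bracket -> illegal
(5,1): no bracket -> illegal
(5,3): no bracket -> illegal
(5,4): no bracket -> illegal
(6,1): no bracket -> illegal
(6,2): no bracket -> illegal
(6,3): no bracket -> illegal
W mobility = 3

Answer: B=3 W=3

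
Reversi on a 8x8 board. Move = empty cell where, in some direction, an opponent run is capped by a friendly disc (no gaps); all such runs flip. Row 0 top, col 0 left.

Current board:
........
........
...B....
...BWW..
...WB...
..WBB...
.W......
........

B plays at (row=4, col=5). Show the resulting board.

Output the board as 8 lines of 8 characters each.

Place B at (4,5); scan 8 dirs for brackets.
Dir NW: opp run (3,4) capped by B -> flip
Dir N: opp run (3,5), next='.' -> no flip
Dir NE: first cell '.' (not opp) -> no flip
Dir W: first cell 'B' (not opp) -> no flip
Dir E: first cell '.' (not opp) -> no flip
Dir SW: first cell 'B' (not opp) -> no flip
Dir S: first cell '.' (not opp) -> no flip
Dir SE: first cell '.' (not opp) -> no flip
All flips: (3,4)

Answer: ........
........
...B....
...BBW..
...WBB..
..WBB...
.W......
........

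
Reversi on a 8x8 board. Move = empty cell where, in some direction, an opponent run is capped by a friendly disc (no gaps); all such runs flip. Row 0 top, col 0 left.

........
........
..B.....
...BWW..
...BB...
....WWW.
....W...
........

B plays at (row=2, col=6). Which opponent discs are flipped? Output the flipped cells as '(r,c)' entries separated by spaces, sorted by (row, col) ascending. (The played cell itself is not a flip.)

Answer: (3,5)

Derivation:
Dir NW: first cell '.' (not opp) -> no flip
Dir N: first cell '.' (not opp) -> no flip
Dir NE: first cell '.' (not opp) -> no flip
Dir W: first cell '.' (not opp) -> no flip
Dir E: first cell '.' (not opp) -> no flip
Dir SW: opp run (3,5) capped by B -> flip
Dir S: first cell '.' (not opp) -> no flip
Dir SE: first cell '.' (not opp) -> no flip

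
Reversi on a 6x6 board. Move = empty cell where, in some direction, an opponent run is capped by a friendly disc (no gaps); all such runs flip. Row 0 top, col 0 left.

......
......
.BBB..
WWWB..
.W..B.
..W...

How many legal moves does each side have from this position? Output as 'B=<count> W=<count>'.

-- B to move --
(2,0): no bracket -> illegal
(4,0): flips 1 -> legal
(4,2): flips 1 -> legal
(4,3): flips 1 -> legal
(5,0): flips 2 -> legal
(5,1): flips 2 -> legal
(5,3): no bracket -> illegal
B mobility = 5
-- W to move --
(1,0): flips 1 -> legal
(1,1): flips 1 -> legal
(1,2): flips 2 -> legal
(1,3): flips 1 -> legal
(1,4): flips 1 -> legal
(2,0): no bracket -> illegal
(2,4): no bracket -> illegal
(3,4): flips 1 -> legal
(3,5): no bracket -> illegal
(4,2): no bracket -> illegal
(4,3): no bracket -> illegal
(4,5): no bracket -> illegal
(5,3): no bracket -> illegal
(5,4): no bracket -> illegal
(5,5): no bracket -> illegal
W mobility = 6

Answer: B=5 W=6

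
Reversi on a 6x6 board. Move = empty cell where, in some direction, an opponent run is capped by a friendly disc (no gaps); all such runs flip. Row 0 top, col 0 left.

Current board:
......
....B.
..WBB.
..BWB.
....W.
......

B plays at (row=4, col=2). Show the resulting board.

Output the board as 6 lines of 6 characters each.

Place B at (4,2); scan 8 dirs for brackets.
Dir NW: first cell '.' (not opp) -> no flip
Dir N: first cell 'B' (not opp) -> no flip
Dir NE: opp run (3,3) capped by B -> flip
Dir W: first cell '.' (not opp) -> no flip
Dir E: first cell '.' (not opp) -> no flip
Dir SW: first cell '.' (not opp) -> no flip
Dir S: first cell '.' (not opp) -> no flip
Dir SE: first cell '.' (not opp) -> no flip
All flips: (3,3)

Answer: ......
....B.
..WBB.
..BBB.
..B.W.
......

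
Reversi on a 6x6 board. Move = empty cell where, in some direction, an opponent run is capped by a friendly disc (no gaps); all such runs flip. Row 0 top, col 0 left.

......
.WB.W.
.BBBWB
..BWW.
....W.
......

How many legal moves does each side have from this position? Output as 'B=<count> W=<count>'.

-- B to move --
(0,0): flips 1 -> legal
(0,1): flips 1 -> legal
(0,2): no bracket -> illegal
(0,3): flips 1 -> legal
(0,4): no bracket -> illegal
(0,5): flips 1 -> legal
(1,0): flips 1 -> legal
(1,3): no bracket -> illegal
(1,5): no bracket -> illegal
(2,0): no bracket -> illegal
(3,5): flips 2 -> legal
(4,2): no bracket -> illegal
(4,3): flips 2 -> legal
(4,5): flips 1 -> legal
(5,3): no bracket -> illegal
(5,4): no bracket -> illegal
(5,5): flips 2 -> legal
B mobility = 9
-- W to move --
(0,1): flips 2 -> legal
(0,2): no bracket -> illegal
(0,3): no bracket -> illegal
(1,0): no bracket -> illegal
(1,3): flips 2 -> legal
(1,5): no bracket -> illegal
(2,0): flips 3 -> legal
(3,0): no bracket -> illegal
(3,1): flips 2 -> legal
(3,5): no bracket -> illegal
(4,1): flips 2 -> legal
(4,2): no bracket -> illegal
(4,3): no bracket -> illegal
W mobility = 5

Answer: B=9 W=5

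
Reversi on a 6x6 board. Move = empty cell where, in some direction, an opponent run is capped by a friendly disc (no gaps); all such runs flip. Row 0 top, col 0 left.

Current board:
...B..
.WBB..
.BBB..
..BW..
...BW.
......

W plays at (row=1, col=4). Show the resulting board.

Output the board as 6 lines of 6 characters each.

Answer: ...B..
.WWWW.
.BBB..
..BW..
...BW.
......

Derivation:
Place W at (1,4); scan 8 dirs for brackets.
Dir NW: opp run (0,3), next=edge -> no flip
Dir N: first cell '.' (not opp) -> no flip
Dir NE: first cell '.' (not opp) -> no flip
Dir W: opp run (1,3) (1,2) capped by W -> flip
Dir E: first cell '.' (not opp) -> no flip
Dir SW: opp run (2,3) (3,2), next='.' -> no flip
Dir S: first cell '.' (not opp) -> no flip
Dir SE: first cell '.' (not opp) -> no flip
All flips: (1,2) (1,3)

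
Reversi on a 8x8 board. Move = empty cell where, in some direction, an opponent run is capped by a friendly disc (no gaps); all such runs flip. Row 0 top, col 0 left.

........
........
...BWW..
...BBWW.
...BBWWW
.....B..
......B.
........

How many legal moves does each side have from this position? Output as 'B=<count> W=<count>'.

Answer: B=6 W=9

Derivation:
-- B to move --
(1,3): no bracket -> illegal
(1,4): flips 1 -> legal
(1,5): flips 4 -> legal
(1,6): flips 1 -> legal
(2,6): flips 3 -> legal
(2,7): no bracket -> illegal
(3,7): flips 3 -> legal
(5,4): no bracket -> illegal
(5,6): flips 1 -> legal
(5,7): no bracket -> illegal
B mobility = 6
-- W to move --
(1,2): flips 2 -> legal
(1,3): no bracket -> illegal
(1,4): no bracket -> illegal
(2,2): flips 1 -> legal
(3,2): flips 2 -> legal
(4,2): flips 3 -> legal
(5,2): flips 2 -> legal
(5,3): flips 1 -> legal
(5,4): flips 2 -> legal
(5,6): no bracket -> illegal
(5,7): no bracket -> illegal
(6,4): flips 1 -> legal
(6,5): flips 1 -> legal
(6,7): no bracket -> illegal
(7,5): no bracket -> illegal
(7,6): no bracket -> illegal
(7,7): no bracket -> illegal
W mobility = 9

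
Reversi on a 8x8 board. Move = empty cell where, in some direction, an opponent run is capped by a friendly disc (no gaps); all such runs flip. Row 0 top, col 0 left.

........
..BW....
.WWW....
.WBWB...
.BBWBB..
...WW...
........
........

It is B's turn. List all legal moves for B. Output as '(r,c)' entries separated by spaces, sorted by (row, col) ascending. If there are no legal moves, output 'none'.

Answer: (1,0) (1,1) (1,4) (2,0) (2,4) (3,0) (5,2) (6,2) (6,3) (6,4) (6,5)

Derivation:
(0,2): no bracket -> illegal
(0,3): no bracket -> illegal
(0,4): no bracket -> illegal
(1,0): flips 1 -> legal
(1,1): flips 4 -> legal
(1,4): flips 2 -> legal
(2,0): flips 1 -> legal
(2,4): flips 1 -> legal
(3,0): flips 2 -> legal
(4,0): no bracket -> illegal
(5,2): flips 1 -> legal
(5,5): no bracket -> illegal
(6,2): flips 1 -> legal
(6,3): flips 1 -> legal
(6,4): flips 2 -> legal
(6,5): flips 2 -> legal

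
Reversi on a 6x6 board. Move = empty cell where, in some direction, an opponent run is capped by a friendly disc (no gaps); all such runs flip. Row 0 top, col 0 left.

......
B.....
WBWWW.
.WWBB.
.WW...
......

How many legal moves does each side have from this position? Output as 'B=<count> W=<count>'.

Answer: B=9 W=6

Derivation:
-- B to move --
(1,1): flips 1 -> legal
(1,2): flips 1 -> legal
(1,3): flips 1 -> legal
(1,4): flips 1 -> legal
(1,5): flips 1 -> legal
(2,5): flips 3 -> legal
(3,0): flips 3 -> legal
(3,5): no bracket -> illegal
(4,0): no bracket -> illegal
(4,3): flips 1 -> legal
(5,0): no bracket -> illegal
(5,1): flips 3 -> legal
(5,2): no bracket -> illegal
(5,3): no bracket -> illegal
B mobility = 9
-- W to move --
(0,0): flips 1 -> legal
(0,1): no bracket -> illegal
(1,1): flips 1 -> legal
(1,2): no bracket -> illegal
(2,5): no bracket -> illegal
(3,0): no bracket -> illegal
(3,5): flips 2 -> legal
(4,3): flips 1 -> legal
(4,4): flips 2 -> legal
(4,5): flips 1 -> legal
W mobility = 6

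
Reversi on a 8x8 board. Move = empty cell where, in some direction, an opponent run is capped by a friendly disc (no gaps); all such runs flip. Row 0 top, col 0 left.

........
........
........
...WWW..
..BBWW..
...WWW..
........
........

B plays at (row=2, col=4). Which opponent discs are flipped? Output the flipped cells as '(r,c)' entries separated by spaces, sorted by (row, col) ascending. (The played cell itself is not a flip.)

Answer: (3,3)

Derivation:
Dir NW: first cell '.' (not opp) -> no flip
Dir N: first cell '.' (not opp) -> no flip
Dir NE: first cell '.' (not opp) -> no flip
Dir W: first cell '.' (not opp) -> no flip
Dir E: first cell '.' (not opp) -> no flip
Dir SW: opp run (3,3) capped by B -> flip
Dir S: opp run (3,4) (4,4) (5,4), next='.' -> no flip
Dir SE: opp run (3,5), next='.' -> no flip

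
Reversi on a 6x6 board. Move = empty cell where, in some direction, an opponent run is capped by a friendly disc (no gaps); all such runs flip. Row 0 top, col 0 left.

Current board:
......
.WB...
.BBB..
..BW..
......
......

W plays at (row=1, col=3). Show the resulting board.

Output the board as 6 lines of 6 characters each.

Place W at (1,3); scan 8 dirs for brackets.
Dir NW: first cell '.' (not opp) -> no flip
Dir N: first cell '.' (not opp) -> no flip
Dir NE: first cell '.' (not opp) -> no flip
Dir W: opp run (1,2) capped by W -> flip
Dir E: first cell '.' (not opp) -> no flip
Dir SW: opp run (2,2), next='.' -> no flip
Dir S: opp run (2,3) capped by W -> flip
Dir SE: first cell '.' (not opp) -> no flip
All flips: (1,2) (2,3)

Answer: ......
.WWW..
.BBW..
..BW..
......
......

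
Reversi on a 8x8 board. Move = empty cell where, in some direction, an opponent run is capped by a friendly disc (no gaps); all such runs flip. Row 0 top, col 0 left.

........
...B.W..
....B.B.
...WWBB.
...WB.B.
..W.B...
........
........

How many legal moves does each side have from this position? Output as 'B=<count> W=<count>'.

-- B to move --
(0,4): flips 1 -> legal
(0,5): no bracket -> illegal
(0,6): flips 1 -> legal
(1,4): no bracket -> illegal
(1,6): no bracket -> illegal
(2,2): flips 1 -> legal
(2,3): no bracket -> illegal
(2,5): no bracket -> illegal
(3,2): flips 3 -> legal
(4,1): no bracket -> illegal
(4,2): flips 2 -> legal
(4,5): no bracket -> illegal
(5,1): no bracket -> illegal
(5,3): no bracket -> illegal
(6,1): no bracket -> illegal
(6,2): no bracket -> illegal
(6,3): no bracket -> illegal
B mobility = 5
-- W to move --
(0,2): no bracket -> illegal
(0,3): no bracket -> illegal
(0,4): no bracket -> illegal
(1,2): no bracket -> illegal
(1,4): flips 1 -> legal
(1,6): no bracket -> illegal
(1,7): no bracket -> illegal
(2,2): no bracket -> illegal
(2,3): no bracket -> illegal
(2,5): no bracket -> illegal
(2,7): no bracket -> illegal
(3,7): flips 3 -> legal
(4,5): flips 1 -> legal
(4,7): no bracket -> illegal
(5,3): no bracket -> illegal
(5,5): flips 1 -> legal
(5,6): no bracket -> illegal
(5,7): no bracket -> illegal
(6,3): no bracket -> illegal
(6,4): flips 2 -> legal
(6,5): flips 1 -> legal
W mobility = 6

Answer: B=5 W=6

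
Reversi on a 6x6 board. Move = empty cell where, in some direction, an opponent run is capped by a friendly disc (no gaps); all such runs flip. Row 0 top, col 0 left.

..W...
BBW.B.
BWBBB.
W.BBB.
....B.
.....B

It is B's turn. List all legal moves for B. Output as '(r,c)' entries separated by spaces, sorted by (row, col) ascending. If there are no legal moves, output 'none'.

Answer: (0,1) (1,3) (3,1) (4,0)

Derivation:
(0,1): flips 1 -> legal
(0,3): no bracket -> illegal
(1,3): flips 1 -> legal
(3,1): flips 1 -> legal
(4,0): flips 1 -> legal
(4,1): no bracket -> illegal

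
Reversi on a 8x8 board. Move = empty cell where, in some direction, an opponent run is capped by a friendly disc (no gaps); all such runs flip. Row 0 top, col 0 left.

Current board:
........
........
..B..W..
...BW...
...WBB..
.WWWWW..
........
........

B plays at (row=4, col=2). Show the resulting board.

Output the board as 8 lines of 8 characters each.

Answer: ........
........
..B..W..
...BW...
..BBBB..
.WWWWW..
........
........

Derivation:
Place B at (4,2); scan 8 dirs for brackets.
Dir NW: first cell '.' (not opp) -> no flip
Dir N: first cell '.' (not opp) -> no flip
Dir NE: first cell 'B' (not opp) -> no flip
Dir W: first cell '.' (not opp) -> no flip
Dir E: opp run (4,3) capped by B -> flip
Dir SW: opp run (5,1), next='.' -> no flip
Dir S: opp run (5,2), next='.' -> no flip
Dir SE: opp run (5,3), next='.' -> no flip
All flips: (4,3)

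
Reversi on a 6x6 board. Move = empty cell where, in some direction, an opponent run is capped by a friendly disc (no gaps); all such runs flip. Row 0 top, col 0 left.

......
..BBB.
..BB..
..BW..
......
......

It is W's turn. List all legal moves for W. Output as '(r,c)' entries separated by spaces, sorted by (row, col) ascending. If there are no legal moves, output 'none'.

(0,1): no bracket -> illegal
(0,2): no bracket -> illegal
(0,3): flips 2 -> legal
(0,4): no bracket -> illegal
(0,5): no bracket -> illegal
(1,1): flips 1 -> legal
(1,5): no bracket -> illegal
(2,1): no bracket -> illegal
(2,4): no bracket -> illegal
(2,5): no bracket -> illegal
(3,1): flips 1 -> legal
(3,4): no bracket -> illegal
(4,1): no bracket -> illegal
(4,2): no bracket -> illegal
(4,3): no bracket -> illegal

Answer: (0,3) (1,1) (3,1)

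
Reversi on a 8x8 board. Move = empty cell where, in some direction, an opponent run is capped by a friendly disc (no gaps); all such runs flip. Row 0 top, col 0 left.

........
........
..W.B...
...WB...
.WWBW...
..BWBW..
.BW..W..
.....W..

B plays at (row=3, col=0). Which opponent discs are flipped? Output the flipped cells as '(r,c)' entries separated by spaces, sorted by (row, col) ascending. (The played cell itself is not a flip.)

Answer: (4,1)

Derivation:
Dir NW: edge -> no flip
Dir N: first cell '.' (not opp) -> no flip
Dir NE: first cell '.' (not opp) -> no flip
Dir W: edge -> no flip
Dir E: first cell '.' (not opp) -> no flip
Dir SW: edge -> no flip
Dir S: first cell '.' (not opp) -> no flip
Dir SE: opp run (4,1) capped by B -> flip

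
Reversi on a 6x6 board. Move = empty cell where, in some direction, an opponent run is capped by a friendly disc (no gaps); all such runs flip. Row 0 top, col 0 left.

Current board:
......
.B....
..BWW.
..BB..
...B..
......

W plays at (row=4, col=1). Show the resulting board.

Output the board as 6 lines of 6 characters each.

Answer: ......
.B....
..BWW.
..WB..
.W.B..
......

Derivation:
Place W at (4,1); scan 8 dirs for brackets.
Dir NW: first cell '.' (not opp) -> no flip
Dir N: first cell '.' (not opp) -> no flip
Dir NE: opp run (3,2) capped by W -> flip
Dir W: first cell '.' (not opp) -> no flip
Dir E: first cell '.' (not opp) -> no flip
Dir SW: first cell '.' (not opp) -> no flip
Dir S: first cell '.' (not opp) -> no flip
Dir SE: first cell '.' (not opp) -> no flip
All flips: (3,2)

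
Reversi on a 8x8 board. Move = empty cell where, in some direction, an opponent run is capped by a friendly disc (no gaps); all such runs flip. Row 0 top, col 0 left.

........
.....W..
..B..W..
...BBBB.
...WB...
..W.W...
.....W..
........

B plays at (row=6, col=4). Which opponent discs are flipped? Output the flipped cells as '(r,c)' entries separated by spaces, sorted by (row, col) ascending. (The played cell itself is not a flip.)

Answer: (5,4)

Derivation:
Dir NW: first cell '.' (not opp) -> no flip
Dir N: opp run (5,4) capped by B -> flip
Dir NE: first cell '.' (not opp) -> no flip
Dir W: first cell '.' (not opp) -> no flip
Dir E: opp run (6,5), next='.' -> no flip
Dir SW: first cell '.' (not opp) -> no flip
Dir S: first cell '.' (not opp) -> no flip
Dir SE: first cell '.' (not opp) -> no flip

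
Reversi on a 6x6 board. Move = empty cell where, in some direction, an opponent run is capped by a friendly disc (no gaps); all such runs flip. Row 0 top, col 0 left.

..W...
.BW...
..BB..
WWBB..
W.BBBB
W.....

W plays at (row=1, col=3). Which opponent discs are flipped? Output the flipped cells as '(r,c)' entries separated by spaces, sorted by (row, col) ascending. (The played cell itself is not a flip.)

Answer: (2,2)

Derivation:
Dir NW: first cell 'W' (not opp) -> no flip
Dir N: first cell '.' (not opp) -> no flip
Dir NE: first cell '.' (not opp) -> no flip
Dir W: first cell 'W' (not opp) -> no flip
Dir E: first cell '.' (not opp) -> no flip
Dir SW: opp run (2,2) capped by W -> flip
Dir S: opp run (2,3) (3,3) (4,3), next='.' -> no flip
Dir SE: first cell '.' (not opp) -> no flip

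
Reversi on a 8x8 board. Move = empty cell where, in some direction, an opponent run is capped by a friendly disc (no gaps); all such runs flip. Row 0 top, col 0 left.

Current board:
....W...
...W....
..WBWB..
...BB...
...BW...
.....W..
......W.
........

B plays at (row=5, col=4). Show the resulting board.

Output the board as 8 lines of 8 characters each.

Answer: ....W...
...W....
..WBWB..
...BB...
...BB...
....BW..
......W.
........

Derivation:
Place B at (5,4); scan 8 dirs for brackets.
Dir NW: first cell 'B' (not opp) -> no flip
Dir N: opp run (4,4) capped by B -> flip
Dir NE: first cell '.' (not opp) -> no flip
Dir W: first cell '.' (not opp) -> no flip
Dir E: opp run (5,5), next='.' -> no flip
Dir SW: first cell '.' (not opp) -> no flip
Dir S: first cell '.' (not opp) -> no flip
Dir SE: first cell '.' (not opp) -> no flip
All flips: (4,4)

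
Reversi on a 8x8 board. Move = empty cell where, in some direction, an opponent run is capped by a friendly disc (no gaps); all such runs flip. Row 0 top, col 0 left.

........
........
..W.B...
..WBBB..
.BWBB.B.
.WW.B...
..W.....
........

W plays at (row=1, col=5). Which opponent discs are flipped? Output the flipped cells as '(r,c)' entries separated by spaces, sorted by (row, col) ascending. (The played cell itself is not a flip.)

Answer: (2,4) (3,3)

Derivation:
Dir NW: first cell '.' (not opp) -> no flip
Dir N: first cell '.' (not opp) -> no flip
Dir NE: first cell '.' (not opp) -> no flip
Dir W: first cell '.' (not opp) -> no flip
Dir E: first cell '.' (not opp) -> no flip
Dir SW: opp run (2,4) (3,3) capped by W -> flip
Dir S: first cell '.' (not opp) -> no flip
Dir SE: first cell '.' (not opp) -> no flip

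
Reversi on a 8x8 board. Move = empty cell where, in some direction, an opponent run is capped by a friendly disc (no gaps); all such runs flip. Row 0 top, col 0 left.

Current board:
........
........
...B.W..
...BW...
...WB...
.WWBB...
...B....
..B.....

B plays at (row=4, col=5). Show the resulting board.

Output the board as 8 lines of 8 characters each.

Answer: ........
........
...B.W..
...BB...
...WBB..
.WWBB...
...B....
..B.....

Derivation:
Place B at (4,5); scan 8 dirs for brackets.
Dir NW: opp run (3,4) capped by B -> flip
Dir N: first cell '.' (not opp) -> no flip
Dir NE: first cell '.' (not opp) -> no flip
Dir W: first cell 'B' (not opp) -> no flip
Dir E: first cell '.' (not opp) -> no flip
Dir SW: first cell 'B' (not opp) -> no flip
Dir S: first cell '.' (not opp) -> no flip
Dir SE: first cell '.' (not opp) -> no flip
All flips: (3,4)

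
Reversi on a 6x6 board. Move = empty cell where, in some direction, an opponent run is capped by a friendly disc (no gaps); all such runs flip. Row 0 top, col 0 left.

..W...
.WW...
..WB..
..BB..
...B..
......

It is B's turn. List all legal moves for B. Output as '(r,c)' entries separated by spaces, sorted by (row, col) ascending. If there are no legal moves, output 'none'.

Answer: (0,0) (0,1) (2,1)

Derivation:
(0,0): flips 2 -> legal
(0,1): flips 1 -> legal
(0,3): no bracket -> illegal
(1,0): no bracket -> illegal
(1,3): no bracket -> illegal
(2,0): no bracket -> illegal
(2,1): flips 1 -> legal
(3,1): no bracket -> illegal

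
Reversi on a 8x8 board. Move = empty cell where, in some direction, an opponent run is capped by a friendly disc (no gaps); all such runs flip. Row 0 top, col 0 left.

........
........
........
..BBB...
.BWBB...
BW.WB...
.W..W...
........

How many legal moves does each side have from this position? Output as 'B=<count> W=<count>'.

-- B to move --
(3,1): no bracket -> illegal
(4,0): no bracket -> illegal
(5,2): flips 3 -> legal
(5,5): no bracket -> illegal
(6,0): flips 2 -> legal
(6,2): flips 1 -> legal
(6,3): flips 1 -> legal
(6,5): no bracket -> illegal
(7,0): no bracket -> illegal
(7,1): flips 2 -> legal
(7,2): flips 1 -> legal
(7,3): no bracket -> illegal
(7,4): flips 1 -> legal
(7,5): no bracket -> illegal
B mobility = 7
-- W to move --
(2,1): no bracket -> illegal
(2,2): flips 1 -> legal
(2,3): flips 2 -> legal
(2,4): flips 4 -> legal
(2,5): no bracket -> illegal
(3,0): no bracket -> illegal
(3,1): flips 1 -> legal
(3,5): flips 1 -> legal
(4,0): flips 1 -> legal
(4,5): flips 2 -> legal
(5,2): no bracket -> illegal
(5,5): flips 1 -> legal
(6,0): no bracket -> illegal
(6,3): no bracket -> illegal
(6,5): no bracket -> illegal
W mobility = 8

Answer: B=7 W=8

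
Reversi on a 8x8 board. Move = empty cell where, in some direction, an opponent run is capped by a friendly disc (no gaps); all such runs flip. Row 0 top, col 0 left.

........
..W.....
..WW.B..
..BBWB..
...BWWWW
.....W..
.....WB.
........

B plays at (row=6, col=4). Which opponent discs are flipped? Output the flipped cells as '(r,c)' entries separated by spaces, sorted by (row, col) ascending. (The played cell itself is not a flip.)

Answer: (6,5)

Derivation:
Dir NW: first cell '.' (not opp) -> no flip
Dir N: first cell '.' (not opp) -> no flip
Dir NE: opp run (5,5) (4,6), next='.' -> no flip
Dir W: first cell '.' (not opp) -> no flip
Dir E: opp run (6,5) capped by B -> flip
Dir SW: first cell '.' (not opp) -> no flip
Dir S: first cell '.' (not opp) -> no flip
Dir SE: first cell '.' (not opp) -> no flip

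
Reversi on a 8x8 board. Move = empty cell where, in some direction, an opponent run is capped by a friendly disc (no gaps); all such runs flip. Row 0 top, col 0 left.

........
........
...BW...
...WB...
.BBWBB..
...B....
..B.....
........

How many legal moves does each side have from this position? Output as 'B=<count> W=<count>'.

-- B to move --
(1,3): no bracket -> illegal
(1,4): flips 1 -> legal
(1,5): flips 2 -> legal
(2,2): flips 1 -> legal
(2,5): flips 1 -> legal
(3,2): flips 1 -> legal
(3,5): no bracket -> illegal
(5,2): flips 1 -> legal
(5,4): no bracket -> illegal
B mobility = 6
-- W to move --
(1,2): no bracket -> illegal
(1,3): flips 1 -> legal
(1,4): no bracket -> illegal
(2,2): flips 1 -> legal
(2,5): flips 1 -> legal
(3,0): no bracket -> illegal
(3,1): no bracket -> illegal
(3,2): no bracket -> illegal
(3,5): flips 1 -> legal
(3,6): no bracket -> illegal
(4,0): flips 2 -> legal
(4,6): flips 2 -> legal
(5,0): no bracket -> illegal
(5,1): flips 1 -> legal
(5,2): no bracket -> illegal
(5,4): flips 2 -> legal
(5,5): flips 1 -> legal
(5,6): no bracket -> illegal
(6,1): no bracket -> illegal
(6,3): flips 1 -> legal
(6,4): no bracket -> illegal
(7,1): no bracket -> illegal
(7,2): no bracket -> illegal
(7,3): no bracket -> illegal
W mobility = 10

Answer: B=6 W=10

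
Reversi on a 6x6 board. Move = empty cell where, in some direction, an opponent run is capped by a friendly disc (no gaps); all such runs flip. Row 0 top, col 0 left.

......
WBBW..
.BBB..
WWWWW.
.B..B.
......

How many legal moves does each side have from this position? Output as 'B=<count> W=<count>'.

-- B to move --
(0,0): no bracket -> illegal
(0,1): no bracket -> illegal
(0,2): no bracket -> illegal
(0,3): flips 1 -> legal
(0,4): flips 1 -> legal
(1,4): flips 1 -> legal
(2,0): no bracket -> illegal
(2,4): flips 1 -> legal
(2,5): no bracket -> illegal
(3,5): no bracket -> illegal
(4,0): flips 1 -> legal
(4,2): flips 1 -> legal
(4,3): flips 2 -> legal
(4,5): flips 1 -> legal
B mobility = 8
-- W to move --
(0,0): flips 2 -> legal
(0,1): flips 4 -> legal
(0,2): flips 2 -> legal
(0,3): flips 2 -> legal
(1,4): flips 1 -> legal
(2,0): no bracket -> illegal
(2,4): no bracket -> illegal
(3,5): no bracket -> illegal
(4,0): no bracket -> illegal
(4,2): no bracket -> illegal
(4,3): no bracket -> illegal
(4,5): no bracket -> illegal
(5,0): flips 1 -> legal
(5,1): flips 1 -> legal
(5,2): flips 1 -> legal
(5,3): no bracket -> illegal
(5,4): flips 1 -> legal
(5,5): flips 1 -> legal
W mobility = 10

Answer: B=8 W=10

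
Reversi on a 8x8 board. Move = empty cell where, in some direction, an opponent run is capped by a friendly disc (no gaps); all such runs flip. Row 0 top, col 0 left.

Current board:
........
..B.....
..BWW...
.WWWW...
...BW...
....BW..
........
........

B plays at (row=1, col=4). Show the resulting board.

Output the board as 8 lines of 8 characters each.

Place B at (1,4); scan 8 dirs for brackets.
Dir NW: first cell '.' (not opp) -> no flip
Dir N: first cell '.' (not opp) -> no flip
Dir NE: first cell '.' (not opp) -> no flip
Dir W: first cell '.' (not opp) -> no flip
Dir E: first cell '.' (not opp) -> no flip
Dir SW: opp run (2,3) (3,2), next='.' -> no flip
Dir S: opp run (2,4) (3,4) (4,4) capped by B -> flip
Dir SE: first cell '.' (not opp) -> no flip
All flips: (2,4) (3,4) (4,4)

Answer: ........
..B.B...
..BWB...
.WWWB...
...BB...
....BW..
........
........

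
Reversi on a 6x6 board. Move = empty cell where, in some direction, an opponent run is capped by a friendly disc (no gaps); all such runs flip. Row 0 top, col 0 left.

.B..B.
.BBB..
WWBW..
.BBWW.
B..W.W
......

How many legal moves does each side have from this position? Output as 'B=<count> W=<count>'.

Answer: B=8 W=6

Derivation:
-- B to move --
(1,0): flips 1 -> legal
(1,4): flips 1 -> legal
(2,4): flips 1 -> legal
(2,5): no bracket -> illegal
(3,0): flips 1 -> legal
(3,5): flips 2 -> legal
(4,2): no bracket -> illegal
(4,4): flips 1 -> legal
(5,2): no bracket -> illegal
(5,3): flips 3 -> legal
(5,4): flips 1 -> legal
(5,5): no bracket -> illegal
B mobility = 8
-- W to move --
(0,0): flips 2 -> legal
(0,2): flips 1 -> legal
(0,3): flips 2 -> legal
(0,5): no bracket -> illegal
(1,0): no bracket -> illegal
(1,4): no bracket -> illegal
(1,5): no bracket -> illegal
(2,4): no bracket -> illegal
(3,0): flips 2 -> legal
(4,1): flips 2 -> legal
(4,2): flips 1 -> legal
(5,0): no bracket -> illegal
(5,1): no bracket -> illegal
W mobility = 6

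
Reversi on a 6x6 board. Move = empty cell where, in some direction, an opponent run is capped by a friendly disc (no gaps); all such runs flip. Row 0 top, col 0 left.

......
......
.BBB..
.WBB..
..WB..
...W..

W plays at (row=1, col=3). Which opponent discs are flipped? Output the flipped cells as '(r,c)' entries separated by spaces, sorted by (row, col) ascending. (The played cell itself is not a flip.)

Answer: (2,2) (2,3) (3,3) (4,3)

Derivation:
Dir NW: first cell '.' (not opp) -> no flip
Dir N: first cell '.' (not opp) -> no flip
Dir NE: first cell '.' (not opp) -> no flip
Dir W: first cell '.' (not opp) -> no flip
Dir E: first cell '.' (not opp) -> no flip
Dir SW: opp run (2,2) capped by W -> flip
Dir S: opp run (2,3) (3,3) (4,3) capped by W -> flip
Dir SE: first cell '.' (not opp) -> no flip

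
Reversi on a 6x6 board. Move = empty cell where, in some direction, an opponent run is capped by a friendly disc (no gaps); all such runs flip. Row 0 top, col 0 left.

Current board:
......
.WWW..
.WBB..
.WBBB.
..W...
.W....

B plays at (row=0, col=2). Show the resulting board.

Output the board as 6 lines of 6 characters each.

Place B at (0,2); scan 8 dirs for brackets.
Dir NW: edge -> no flip
Dir N: edge -> no flip
Dir NE: edge -> no flip
Dir W: first cell '.' (not opp) -> no flip
Dir E: first cell '.' (not opp) -> no flip
Dir SW: opp run (1,1), next='.' -> no flip
Dir S: opp run (1,2) capped by B -> flip
Dir SE: opp run (1,3), next='.' -> no flip
All flips: (1,2)

Answer: ..B...
.WBW..
.WBB..
.WBBB.
..W...
.W....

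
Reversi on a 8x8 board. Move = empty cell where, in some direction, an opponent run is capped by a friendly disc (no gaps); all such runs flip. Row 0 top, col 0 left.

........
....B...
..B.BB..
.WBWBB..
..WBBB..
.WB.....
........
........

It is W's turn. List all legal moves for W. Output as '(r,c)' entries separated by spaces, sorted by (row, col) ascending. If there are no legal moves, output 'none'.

Answer: (1,1) (1,2) (1,3) (1,5) (3,6) (4,6) (5,3) (5,5) (6,2)

Derivation:
(0,3): no bracket -> illegal
(0,4): no bracket -> illegal
(0,5): no bracket -> illegal
(1,1): flips 1 -> legal
(1,2): flips 2 -> legal
(1,3): flips 1 -> legal
(1,5): flips 1 -> legal
(1,6): no bracket -> illegal
(2,1): no bracket -> illegal
(2,3): no bracket -> illegal
(2,6): no bracket -> illegal
(3,6): flips 2 -> legal
(4,1): no bracket -> illegal
(4,6): flips 3 -> legal
(5,3): flips 2 -> legal
(5,4): no bracket -> illegal
(5,5): flips 1 -> legal
(5,6): no bracket -> illegal
(6,1): no bracket -> illegal
(6,2): flips 1 -> legal
(6,3): no bracket -> illegal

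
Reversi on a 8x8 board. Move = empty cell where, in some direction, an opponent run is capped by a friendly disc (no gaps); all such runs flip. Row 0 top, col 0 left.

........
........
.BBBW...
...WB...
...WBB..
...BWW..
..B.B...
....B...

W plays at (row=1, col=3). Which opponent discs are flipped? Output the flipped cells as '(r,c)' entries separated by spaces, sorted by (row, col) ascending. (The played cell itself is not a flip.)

Dir NW: first cell '.' (not opp) -> no flip
Dir N: first cell '.' (not opp) -> no flip
Dir NE: first cell '.' (not opp) -> no flip
Dir W: first cell '.' (not opp) -> no flip
Dir E: first cell '.' (not opp) -> no flip
Dir SW: opp run (2,2), next='.' -> no flip
Dir S: opp run (2,3) capped by W -> flip
Dir SE: first cell 'W' (not opp) -> no flip

Answer: (2,3)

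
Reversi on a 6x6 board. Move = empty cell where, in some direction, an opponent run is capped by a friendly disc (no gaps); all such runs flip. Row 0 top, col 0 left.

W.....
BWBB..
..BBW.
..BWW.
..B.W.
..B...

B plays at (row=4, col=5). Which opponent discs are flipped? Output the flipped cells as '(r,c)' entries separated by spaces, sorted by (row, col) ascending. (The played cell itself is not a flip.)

Answer: (3,4)

Derivation:
Dir NW: opp run (3,4) capped by B -> flip
Dir N: first cell '.' (not opp) -> no flip
Dir NE: edge -> no flip
Dir W: opp run (4,4), next='.' -> no flip
Dir E: edge -> no flip
Dir SW: first cell '.' (not opp) -> no flip
Dir S: first cell '.' (not opp) -> no flip
Dir SE: edge -> no flip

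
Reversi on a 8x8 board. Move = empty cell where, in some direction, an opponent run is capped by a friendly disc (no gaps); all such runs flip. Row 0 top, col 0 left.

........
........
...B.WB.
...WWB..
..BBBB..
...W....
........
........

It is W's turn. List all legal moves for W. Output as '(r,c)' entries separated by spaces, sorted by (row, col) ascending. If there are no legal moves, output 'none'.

Answer: (1,2) (1,3) (1,7) (2,7) (3,1) (3,6) (5,1) (5,2) (5,4) (5,5) (5,6)

Derivation:
(1,2): flips 1 -> legal
(1,3): flips 1 -> legal
(1,4): no bracket -> illegal
(1,5): no bracket -> illegal
(1,6): no bracket -> illegal
(1,7): flips 3 -> legal
(2,2): no bracket -> illegal
(2,4): no bracket -> illegal
(2,7): flips 1 -> legal
(3,1): flips 1 -> legal
(3,2): no bracket -> illegal
(3,6): flips 1 -> legal
(3,7): no bracket -> illegal
(4,1): no bracket -> illegal
(4,6): no bracket -> illegal
(5,1): flips 1 -> legal
(5,2): flips 1 -> legal
(5,4): flips 1 -> legal
(5,5): flips 3 -> legal
(5,6): flips 1 -> legal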